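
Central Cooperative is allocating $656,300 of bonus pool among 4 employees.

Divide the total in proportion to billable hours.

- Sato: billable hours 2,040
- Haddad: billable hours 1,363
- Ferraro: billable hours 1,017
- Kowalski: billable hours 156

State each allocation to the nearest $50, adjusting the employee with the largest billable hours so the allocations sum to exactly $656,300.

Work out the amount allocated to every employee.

Sato: $292,600 | Haddad: $195,500 | Ferraro: $145,850 | Kowalski: $22,350

Combined billable hours = 2,040 + 1,363 + 1,017 + 156 = 4,576.
Proportional shares: Sato 292,581.29; Haddad 195,484.46; Ferraro 145,860.38; Kowalski 22,373.86.
At nearest $50: Sato $292,600; Haddad $195,500; Ferraro $145,850; Kowalski $22,350. Sum = $656,300.
Rounded total matches; no reconciliation needed.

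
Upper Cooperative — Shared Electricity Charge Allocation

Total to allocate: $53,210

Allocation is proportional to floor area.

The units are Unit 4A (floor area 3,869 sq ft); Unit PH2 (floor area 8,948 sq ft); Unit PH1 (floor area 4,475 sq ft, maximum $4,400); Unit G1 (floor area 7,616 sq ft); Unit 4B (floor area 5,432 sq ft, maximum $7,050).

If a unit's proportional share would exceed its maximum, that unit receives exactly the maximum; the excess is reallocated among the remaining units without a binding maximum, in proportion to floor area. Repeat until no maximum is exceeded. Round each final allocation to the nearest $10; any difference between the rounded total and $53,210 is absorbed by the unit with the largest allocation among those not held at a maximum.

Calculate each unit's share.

Sum of floor area: 30,340.
Proportional shares (ignoring caps): Unit 4A 6,785.41; Unit PH2 15,692.92; Unit PH1 7,848.21; Unit G1 13,356.87; Unit 4B 9,526.59.
Cap binds for Unit PH1 ($4,400), Unit 4B ($7,050); residual $41,760 reallocated over remaining floor area 20,433.
Remaining shares: Unit 4A 7,907.28 → $7,910; Unit PH2 18,287.50 → $18,290; Unit G1 15,565.22 → $15,570.
Rounding difference −$10 applied to Unit PH2 → $18,280.

Unit 4A: $7,910 · Unit PH2: $18,280 · Unit PH1: $4,400 · Unit G1: $15,570 · Unit 4B: $7,050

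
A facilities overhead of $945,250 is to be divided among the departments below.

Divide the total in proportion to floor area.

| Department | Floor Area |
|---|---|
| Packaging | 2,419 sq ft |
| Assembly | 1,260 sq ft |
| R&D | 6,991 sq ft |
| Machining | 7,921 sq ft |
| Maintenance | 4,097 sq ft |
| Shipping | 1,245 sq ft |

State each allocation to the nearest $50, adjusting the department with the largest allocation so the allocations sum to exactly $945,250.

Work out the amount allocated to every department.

Packaging: $95,550 · Assembly: $49,750 · R&D: $276,100 · Machining: $312,900 · Maintenance: $161,800 · Shipping: $49,150

Sum of floor area: 23,933.
Pro-rata amounts: Packaging 2,419/23,933 × $945,250 = 95,540.04; Assembly 1,260/23,933 × $945,250 = 49,764.55; R&D 6,991/23,933 × $945,250 = 276,114.27; Machining 7,921/23,933 × $945,250 = 312,845.25; Maintenance 4,097/23,933 × $945,250 = 161,813.78; Shipping 1,245/23,933 × $945,250 = 49,172.12.
Rounded to nearest $50: Packaging $95,550; Assembly $49,750; R&D $276,100; Machining $312,850; Maintenance $161,800; Shipping $49,150. Sum = $945,200.
Difference $945,250 − $945,200 = +$50 applied to largest allocation (Machining): Machining becomes $312,900.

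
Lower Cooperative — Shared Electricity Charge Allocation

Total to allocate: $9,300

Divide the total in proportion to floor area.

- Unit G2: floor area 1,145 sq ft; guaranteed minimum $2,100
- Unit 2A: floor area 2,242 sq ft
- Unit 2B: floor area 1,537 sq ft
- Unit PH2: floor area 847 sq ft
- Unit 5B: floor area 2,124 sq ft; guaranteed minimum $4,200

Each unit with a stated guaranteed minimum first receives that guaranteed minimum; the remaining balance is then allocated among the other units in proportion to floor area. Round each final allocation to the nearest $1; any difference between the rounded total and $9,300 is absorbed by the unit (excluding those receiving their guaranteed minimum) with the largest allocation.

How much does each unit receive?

Unit G2: $2,100; Unit 2A: $1,454; Unit 2B: $997; Unit PH2: $549; Unit 5B: $4,200

Fund the minimums — Unit G2 $2,100; Unit 5B $4,200. Balance $3,000.
Balance split over remaining floor area 4,626: Unit 2A 1,453.96 → $1,454; Unit 2B 996.76 → $997; Unit PH2 549.29 → $549.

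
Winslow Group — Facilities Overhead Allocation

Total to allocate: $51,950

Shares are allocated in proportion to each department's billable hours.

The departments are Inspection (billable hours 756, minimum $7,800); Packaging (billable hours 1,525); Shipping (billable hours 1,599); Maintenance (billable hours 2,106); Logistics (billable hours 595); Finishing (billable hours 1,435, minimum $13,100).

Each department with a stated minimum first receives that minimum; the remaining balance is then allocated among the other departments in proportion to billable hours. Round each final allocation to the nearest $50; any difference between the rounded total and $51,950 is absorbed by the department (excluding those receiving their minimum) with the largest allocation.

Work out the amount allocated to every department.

Inspection: $7,800; Packaging: $8,150; Shipping: $8,500; Maintenance: $11,250; Logistics: $3,150; Finishing: $13,100

Guaranteed amounts: Inspection $7,800; Finishing $13,100. Remaining pool $31,050.
Remaining pool split over remaining billable hours 5,825: Packaging 8,128.97 → $8,150; Shipping 8,523.42 → $8,500; Maintenance 11,225.97 → $11,250; Logistics 3,171.63 → $3,150.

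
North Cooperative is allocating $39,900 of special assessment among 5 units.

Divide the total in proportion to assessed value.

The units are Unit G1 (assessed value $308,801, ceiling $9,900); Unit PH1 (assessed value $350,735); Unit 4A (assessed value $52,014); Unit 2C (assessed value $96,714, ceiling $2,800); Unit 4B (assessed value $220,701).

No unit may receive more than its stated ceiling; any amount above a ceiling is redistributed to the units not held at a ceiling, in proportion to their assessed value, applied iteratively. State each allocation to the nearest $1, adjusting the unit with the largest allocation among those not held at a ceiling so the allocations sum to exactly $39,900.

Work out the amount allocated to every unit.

Total assessed value = 1,028,965.
Pro-rata shares before constraints: Unit G1 11,974.32; Unit PH1 13,600.39; Unit 4A 2,016.94; Unit 2C 3,750.26; Unit 4B 8,558.08.
Capped: Unit G1 ($9,900), Unit 2C ($2,800); residual $27,200 reallocated over remaining assessed value 623,450.
Shares after redistribution: Unit PH1 15,301.94 → $15,302; Unit 4A 2,269.28 → $2,269; Unit 4B 9,628.79 → $9,629.

Unit G1: $9,900 | Unit PH1: $15,302 | Unit 4A: $2,269 | Unit 2C: $2,800 | Unit 4B: $9,629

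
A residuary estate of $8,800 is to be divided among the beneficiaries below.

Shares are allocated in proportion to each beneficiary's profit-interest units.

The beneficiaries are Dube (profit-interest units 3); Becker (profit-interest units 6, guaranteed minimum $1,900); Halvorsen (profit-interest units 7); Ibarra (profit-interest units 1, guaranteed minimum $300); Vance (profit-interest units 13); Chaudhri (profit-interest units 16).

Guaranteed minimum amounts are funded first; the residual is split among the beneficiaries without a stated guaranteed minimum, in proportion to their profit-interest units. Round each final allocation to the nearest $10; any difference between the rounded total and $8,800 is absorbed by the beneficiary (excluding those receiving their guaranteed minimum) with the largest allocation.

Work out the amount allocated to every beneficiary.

Dube: $510 · Becker: $1,900 · Halvorsen: $1,180 · Ibarra: $300 · Vance: $2,200 · Chaudhri: $2,710

Guaranteed amounts: Becker $1,900; Ibarra $300. Balance $6,600.
Balance split over remaining profit-interest units 39: Dube 507.69 → $510; Halvorsen 1,184.62 → $1,180; Vance 2,200.00 → $2,200; Chaudhri 2,707.69 → $2,710.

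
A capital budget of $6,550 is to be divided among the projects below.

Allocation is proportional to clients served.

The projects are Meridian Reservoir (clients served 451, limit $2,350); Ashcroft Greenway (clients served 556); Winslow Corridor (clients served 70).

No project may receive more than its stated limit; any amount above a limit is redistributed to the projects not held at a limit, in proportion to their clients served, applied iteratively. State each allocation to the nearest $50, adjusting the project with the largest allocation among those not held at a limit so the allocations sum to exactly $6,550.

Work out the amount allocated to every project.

Meridian Reservoir: $2,350 · Ashcroft Greenway: $3,750 · Winslow Corridor: $450

Total clients served = 1,077.
Unconstrained shares: Meridian Reservoir 2,742.85; Ashcroft Greenway 3,381.43; Winslow Corridor 425.72.
Cap binds for Meridian Reservoir ($2,350); balance $4,200 reallocated over remaining clients served 626.
Remaining shares: Ashcroft Greenway 3,730.35 → $3,750; Winslow Corridor 469.65 → $450.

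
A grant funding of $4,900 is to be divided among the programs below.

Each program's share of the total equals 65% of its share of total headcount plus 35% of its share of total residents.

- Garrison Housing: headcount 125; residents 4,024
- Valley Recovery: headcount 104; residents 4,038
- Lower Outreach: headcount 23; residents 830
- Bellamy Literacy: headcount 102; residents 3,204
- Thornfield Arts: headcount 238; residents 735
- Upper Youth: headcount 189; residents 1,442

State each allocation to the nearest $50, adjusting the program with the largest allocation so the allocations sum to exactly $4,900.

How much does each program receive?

Garrison Housing: $1,000; Valley Recovery: $900; Lower Outreach: $200; Bellamy Literacy: $800; Thornfield Arts: $1,050; Upper Youth: $950

Totals — headcount 781, residents 14,273.
Composite weights (65% headcount + 35% residents): Garrison Housing 0.2027; Valley Recovery 0.1856; Lower Outreach 0.0395; Bellamy Literacy 0.1635; Thornfield Arts 0.2161; Upper Youth 0.1927.
Unrounded shares: Garrison Housing 993.27; Valley Recovery 909.32; Lower Outreach 193.53; Bellamy Literacy 800.95; Thornfield Arts 1,058.90; Upper Youth 944.03.
After rounding ($50): Garrison Housing $1,000; Valley Recovery $900; Lower Outreach $200; Bellamy Literacy $800; Thornfield Arts $1,050; Upper Youth $950. Sum = $4,900.
Rounded total matches; no reconciliation needed.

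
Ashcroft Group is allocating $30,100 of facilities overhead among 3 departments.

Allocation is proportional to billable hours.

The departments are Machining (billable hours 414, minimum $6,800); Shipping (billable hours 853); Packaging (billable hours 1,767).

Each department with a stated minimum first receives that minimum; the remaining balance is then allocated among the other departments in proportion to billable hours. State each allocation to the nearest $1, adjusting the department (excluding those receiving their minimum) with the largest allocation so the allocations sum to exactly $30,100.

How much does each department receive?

Machining: $6,800 · Shipping: $7,586 · Packaging: $15,714

Minimums first: Machining $6,800. Residual $23,300.
Residual split over remaining billable hours 2,620: Shipping 7,585.84 → $7,586; Packaging 15,714.16 → $15,714.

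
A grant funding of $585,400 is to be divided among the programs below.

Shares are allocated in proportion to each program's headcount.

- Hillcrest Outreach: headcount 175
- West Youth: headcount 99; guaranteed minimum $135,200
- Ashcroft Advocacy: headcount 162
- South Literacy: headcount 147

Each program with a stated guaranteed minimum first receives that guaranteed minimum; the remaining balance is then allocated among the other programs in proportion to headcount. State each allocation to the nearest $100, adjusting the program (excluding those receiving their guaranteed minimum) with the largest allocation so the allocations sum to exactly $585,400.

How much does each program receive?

Minimums first: West Youth $135,200. Residual $450,200.
Residual split over remaining headcount 484: Hillcrest Outreach 162,778.93 → $162,800; Ashcroft Advocacy 150,686.78 → $150,700; South Literacy 136,734.30 → $136,700.

Hillcrest Outreach: $162,800 · West Youth: $135,200 · Ashcroft Advocacy: $150,700 · South Literacy: $136,700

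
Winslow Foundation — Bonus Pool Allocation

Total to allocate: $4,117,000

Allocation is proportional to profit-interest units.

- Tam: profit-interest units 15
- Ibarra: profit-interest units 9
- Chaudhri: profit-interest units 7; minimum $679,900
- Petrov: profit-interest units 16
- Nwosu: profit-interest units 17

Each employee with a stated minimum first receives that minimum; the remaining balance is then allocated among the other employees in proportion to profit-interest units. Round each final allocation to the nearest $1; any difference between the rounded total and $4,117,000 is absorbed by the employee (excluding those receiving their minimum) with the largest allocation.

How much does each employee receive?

Tam: $904,500 | Ibarra: $542,700 | Chaudhri: $679,900 | Petrov: $964,800 | Nwosu: $1,025,100

Fund the minimums — Chaudhri $679,900. Balance $3,437,100.
Balance split over remaining profit-interest units 57: Tam 904,500.00 → $904,500; Ibarra 542,700.00 → $542,700; Petrov 964,800.00 → $964,800; Nwosu 1,025,100.00 → $1,025,100.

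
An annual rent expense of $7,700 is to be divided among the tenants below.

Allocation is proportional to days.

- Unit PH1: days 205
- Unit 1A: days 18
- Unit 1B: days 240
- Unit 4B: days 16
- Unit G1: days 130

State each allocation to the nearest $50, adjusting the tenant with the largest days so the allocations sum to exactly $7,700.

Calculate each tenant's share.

Days total: 205 + 18 + 240 + 16 + 130 = 609.
Raw shares: Unit PH1 2,591.95; Unit 1A 227.59; Unit 1B 3,034.48; Unit 4B 202.30; Unit G1 1,643.68.
After rounding ($50): Unit PH1 $2,600; Unit 1A $250; Unit 1B $3,050; Unit 4B $200; Unit G1 $1,650. Sum = $7,750.
Difference $7,700 − $7,750 = −$50 applied to largest days (Unit 1B): Unit 1B becomes $3,000.

Unit PH1: $2,600 · Unit 1A: $250 · Unit 1B: $3,000 · Unit 4B: $200 · Unit G1: $1,650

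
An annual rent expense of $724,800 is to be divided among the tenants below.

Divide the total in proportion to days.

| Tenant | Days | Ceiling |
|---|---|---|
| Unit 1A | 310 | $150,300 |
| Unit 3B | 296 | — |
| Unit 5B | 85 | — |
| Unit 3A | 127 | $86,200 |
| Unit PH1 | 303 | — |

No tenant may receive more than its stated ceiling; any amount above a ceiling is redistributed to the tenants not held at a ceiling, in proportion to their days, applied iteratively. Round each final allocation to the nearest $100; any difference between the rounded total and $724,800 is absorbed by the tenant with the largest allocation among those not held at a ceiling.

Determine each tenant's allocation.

Unit 1A: $150,300; Unit 3B: $211,300; Unit 5B: $60,700; Unit 3A: $86,200; Unit PH1: $216,300

Combined days = 1,121.
Unconstrained shares: Unit 1A 200,435.33; Unit 3B 191,383.41; Unit 5B 54,958.07; Unit 3A 82,113.83; Unit PH1 195,909.37.
Cap binds for Unit 1A ($150,300); residual $574,500 reallocated over remaining days 811.
Cap binds for Unit 3A ($86,200); residual $488,300 reallocated over remaining days 684.
Redistributed shares: Unit 3B 211,311.11 → $211,300; Unit 5B 60,680.56 → $60,700; Unit PH1 216,308.33 → $216,300.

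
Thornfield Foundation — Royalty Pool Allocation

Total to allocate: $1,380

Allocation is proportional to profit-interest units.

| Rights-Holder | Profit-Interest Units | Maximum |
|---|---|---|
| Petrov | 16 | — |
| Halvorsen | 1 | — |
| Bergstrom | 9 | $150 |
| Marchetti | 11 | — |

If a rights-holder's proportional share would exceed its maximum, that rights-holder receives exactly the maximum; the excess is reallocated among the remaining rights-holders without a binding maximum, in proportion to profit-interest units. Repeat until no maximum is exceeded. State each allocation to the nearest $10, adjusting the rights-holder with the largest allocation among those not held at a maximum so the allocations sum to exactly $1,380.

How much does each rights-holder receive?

Combined profit-interest units = 37.
Proportional shares (ignoring caps): Petrov 596.76; Halvorsen 37.30; Bergstrom 335.68; Marchetti 410.27.
Held at cap: Bergstrom ($150); remaining pool $1,230 reallocated over remaining profit-interest units 28.
Shares after redistribution: Petrov 702.86 → $700; Halvorsen 43.93 → $40; Marchetti 483.21 → $480.
Rounding difference +$10 applied to Petrov → $710.

Petrov: $710 · Halvorsen: $40 · Bergstrom: $150 · Marchetti: $480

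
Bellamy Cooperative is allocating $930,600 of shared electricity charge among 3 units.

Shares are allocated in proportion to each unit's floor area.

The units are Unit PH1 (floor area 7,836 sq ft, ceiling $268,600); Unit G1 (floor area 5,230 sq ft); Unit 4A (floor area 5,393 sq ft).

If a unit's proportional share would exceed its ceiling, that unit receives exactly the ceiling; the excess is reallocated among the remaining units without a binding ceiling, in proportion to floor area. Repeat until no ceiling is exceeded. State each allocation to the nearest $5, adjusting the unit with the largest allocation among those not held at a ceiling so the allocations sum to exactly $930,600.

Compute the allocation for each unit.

Unit PH1: $268,600; Unit G1: $325,920; Unit 4A: $336,080

Combined floor area = 18,459.
Pro-rata shares before constraints: Unit PH1 395,047.49; Unit G1 263,667.48; Unit 4A 271,885.03.
Held at cap: Unit PH1 ($268,600); remaining pool $662,000 reallocated over remaining floor area 10,623.
Shares after redistribution: Unit G1 325,921.11 → $325,920; Unit 4A 336,078.89 → $336,080.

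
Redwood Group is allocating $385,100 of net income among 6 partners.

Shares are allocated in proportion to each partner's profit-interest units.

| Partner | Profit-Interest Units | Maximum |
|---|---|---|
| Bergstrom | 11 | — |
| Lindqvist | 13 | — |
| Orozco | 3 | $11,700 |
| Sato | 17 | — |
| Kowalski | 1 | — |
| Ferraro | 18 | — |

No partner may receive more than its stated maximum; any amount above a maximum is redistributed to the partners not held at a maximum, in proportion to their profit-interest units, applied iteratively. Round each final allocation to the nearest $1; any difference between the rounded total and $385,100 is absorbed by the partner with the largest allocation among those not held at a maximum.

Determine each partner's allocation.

Bergstrom: $68,457 · Lindqvist: $80,903 · Orozco: $11,700 · Sato: $105,797 · Kowalski: $6,223 · Ferraro: $112,020

Profit-interest units total: 63.
Pro-rata shares before constraints: Bergstrom 67,239.68; Lindqvist 79,465.08; Orozco 18,338.10; Sato 103,915.87; Kowalski 6,112.70; Ferraro 110,028.57.
Held at cap: Orozco ($11,700); balance $373,400 reallocated over remaining profit-interest units 60.
Remaining shares: Bergstrom 68,456.67 → $68,457; Lindqvist 80,903.33 → $80,903; Sato 105,796.67 → $105,797; Kowalski 6,223.33 → $6,223; Ferraro 112,020.00 → $112,020.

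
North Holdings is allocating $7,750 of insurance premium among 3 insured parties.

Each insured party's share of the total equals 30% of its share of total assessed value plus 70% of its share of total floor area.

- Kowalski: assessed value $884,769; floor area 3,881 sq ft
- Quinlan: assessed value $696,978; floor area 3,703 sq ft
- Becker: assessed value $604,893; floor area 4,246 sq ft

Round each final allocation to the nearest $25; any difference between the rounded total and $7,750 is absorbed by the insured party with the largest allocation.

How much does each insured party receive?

Assessed value total 2,186,640; floor area total 11,830.
Composite weights (30% assessed value + 70% floor area): Kowalski 0.3510; Quinlan 0.3147; Becker 0.3342.
Raw shares: Kowalski 2,720.50; Quinlan 2,439.20; Becker 2,590.30.
After rounding ($25): Kowalski $2,725; Quinlan $2,450; Becker $2,600. Sum = $7,775.
Difference $7,750 − $7,775 = −$25 applied to largest allocation (Kowalski): Kowalski becomes $2,700.

Kowalski: $2,700; Quinlan: $2,450; Becker: $2,600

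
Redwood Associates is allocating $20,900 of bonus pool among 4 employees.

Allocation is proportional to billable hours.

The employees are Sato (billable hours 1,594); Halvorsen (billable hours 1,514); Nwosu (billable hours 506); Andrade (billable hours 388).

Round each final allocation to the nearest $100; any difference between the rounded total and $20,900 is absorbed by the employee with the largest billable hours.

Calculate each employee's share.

Sato: $8,400; Halvorsen: $7,900; Nwosu: $2,600; Andrade: $2,000

Sum of billable hours: 4,002.
Unrounded shares: Sato 1,594/4,002 × $20,900 = 8,324.49; Halvorsen 1,514/4,002 × $20,900 = 7,906.70; Nwosu 506/4,002 × $20,900 = 2,642.53; Andrade 388/4,002 × $20,900 = 2,026.29.
At nearest $100: Sato $8,300; Halvorsen $7,900; Nwosu $2,600; Andrade $2,000. Sum = $20,800.
Difference $20,900 − $20,800 = +$100 applied to largest billable hours (Sato): Sato becomes $8,400.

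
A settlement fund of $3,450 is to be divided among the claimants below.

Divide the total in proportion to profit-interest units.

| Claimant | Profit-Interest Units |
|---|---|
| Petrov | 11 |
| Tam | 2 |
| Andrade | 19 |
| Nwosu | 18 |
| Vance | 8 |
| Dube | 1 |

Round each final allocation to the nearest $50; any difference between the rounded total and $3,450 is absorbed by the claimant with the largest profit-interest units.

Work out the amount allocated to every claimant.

Profit-interest units total: 59.
Unrounded shares: Petrov 11/59 × $3,450 = 643.22; Tam 2/59 × $3,450 = 116.95; Andrade 19/59 × $3,450 = 1,111.02; Nwosu 18/59 × $3,450 = 1,052.54; Vance 8/59 × $3,450 = 467.80; Dube 1/59 × $3,450 = 58.47.
After rounding ($50): Petrov $650; Tam $100; Andrade $1,100; Nwosu $1,050; Vance $450; Dube $50. Sum = $3,400.
Difference $3,450 − $3,400 = +$50 applied to largest profit-interest units (Andrade): Andrade becomes $1,150.

Petrov: $650 · Tam: $100 · Andrade: $1,150 · Nwosu: $1,050 · Vance: $450 · Dube: $50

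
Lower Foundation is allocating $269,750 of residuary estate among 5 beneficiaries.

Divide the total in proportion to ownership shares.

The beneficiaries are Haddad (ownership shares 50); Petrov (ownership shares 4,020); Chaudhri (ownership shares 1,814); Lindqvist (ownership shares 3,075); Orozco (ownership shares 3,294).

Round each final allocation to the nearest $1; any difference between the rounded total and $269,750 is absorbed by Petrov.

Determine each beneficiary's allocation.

Haddad: $1,101 · Petrov: $88,501 · Chaudhri: $39,935 · Lindqvist: $67,696 · Orozco: $72,517

Sum of ownership shares: 12,253.
Proportional shares: Haddad 50/12,253 × $269,750 = 1,100.75; Petrov 4,020/12,253 × $269,750 = 88,500.37; Chaudhri 1,814/12,253 × $269,750 = 39,935.24; Lindqvist 3,075/12,253 × $269,750 = 67,696.18; Orozco 3,294/12,253 × $269,750 = 72,517.47.
Rounded to nearest $1: Haddad $1,101; Petrov $88,500; Chaudhri $39,935; Lindqvist $67,696; Orozco $72,517. Sum = $269,749.
Difference $269,750 − $269,749 = +$1 applied to Petrov: Petrov becomes $88,501.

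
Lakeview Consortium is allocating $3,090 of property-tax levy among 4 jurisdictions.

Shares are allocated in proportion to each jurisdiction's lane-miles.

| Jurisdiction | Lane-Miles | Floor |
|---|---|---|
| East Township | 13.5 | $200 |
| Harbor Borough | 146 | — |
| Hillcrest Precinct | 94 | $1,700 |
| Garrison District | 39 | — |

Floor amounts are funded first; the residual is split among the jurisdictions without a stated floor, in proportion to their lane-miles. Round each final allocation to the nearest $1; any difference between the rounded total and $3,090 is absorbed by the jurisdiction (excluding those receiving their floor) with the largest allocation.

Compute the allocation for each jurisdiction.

Guaranteed amounts: East Township $200; Hillcrest Precinct $1,700. Remaining pool $1,190.
Remaining pool split over remaining lane-miles 185: Harbor Borough 939.14 → $939; Garrison District 250.86 → $251.

East Township: $200 | Harbor Borough: $939 | Hillcrest Precinct: $1,700 | Garrison District: $251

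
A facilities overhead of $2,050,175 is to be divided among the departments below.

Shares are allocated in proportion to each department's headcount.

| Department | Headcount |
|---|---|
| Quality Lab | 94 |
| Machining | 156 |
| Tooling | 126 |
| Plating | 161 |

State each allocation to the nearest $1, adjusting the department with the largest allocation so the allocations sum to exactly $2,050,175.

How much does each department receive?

Quality Lab: $358,876; Machining: $595,582; Tooling: $481,047; Plating: $614,670

Total headcount = 537.
Pro-rata amounts: Quality Lab 94/537 × $2,050,175 = 358,876.07; Machining 156/537 × $2,050,175 = 595,581.56; Tooling 126/537 × $2,050,175 = 481,046.65; Plating 161/537 × $2,050,175 = 614,670.72.
At nearest $1: Quality Lab $358,876; Machining $595,582; Tooling $481,047; Plating $614,671. Sum = $2,050,176.
Difference $2,050,175 − $2,050,176 = −$1 applied to largest allocation (Plating): Plating becomes $614,670.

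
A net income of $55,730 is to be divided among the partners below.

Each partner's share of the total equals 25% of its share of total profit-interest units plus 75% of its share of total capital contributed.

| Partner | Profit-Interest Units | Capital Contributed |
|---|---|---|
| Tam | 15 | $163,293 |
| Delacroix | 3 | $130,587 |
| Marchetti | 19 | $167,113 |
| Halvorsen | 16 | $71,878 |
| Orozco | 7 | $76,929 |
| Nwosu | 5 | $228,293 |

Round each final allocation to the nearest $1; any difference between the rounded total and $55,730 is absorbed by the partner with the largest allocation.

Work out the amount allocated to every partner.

Profit-interest units total 65; capital contributed total 838,093.
Blended shares (25% profit-interest units + 75% capital contributed): Tam 0.2038; Delacroix 0.1284; Marchetti 0.2226; Halvorsen 0.1259; Orozco 0.0958; Nwosu 0.2235.
Unrounded shares: Tam 11,358.97; Delacroix 7,155.69; Marchetti 12,406.86; Halvorsen 7,014.25; Orozco 5,337.04; Nwosu 12,457.19.
Rounded to nearest $1: Tam $11,359; Delacroix $7,156; Marchetti $12,407; Halvorsen $7,014; Orozco $5,337; Nwosu $12,457. Sum = $55,730.
Sum already equals the total — no adjustment.

Tam: $11,359 | Delacroix: $7,156 | Marchetti: $12,407 | Halvorsen: $7,014 | Orozco: $5,337 | Nwosu: $12,457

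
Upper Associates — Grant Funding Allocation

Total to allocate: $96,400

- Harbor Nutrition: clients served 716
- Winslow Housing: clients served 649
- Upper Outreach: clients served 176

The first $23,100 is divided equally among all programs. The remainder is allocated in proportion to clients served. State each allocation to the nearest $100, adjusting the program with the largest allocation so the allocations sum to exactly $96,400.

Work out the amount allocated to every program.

Equal tier: $23,100 ÷ 3 = $7,700 apiece.
Remainder $73,300 by clients served (total 1,541): Harbor Nutrition 34,057.62 → $34,100; Winslow Housing 30,870.67 → $30,900; Upper Outreach 8,371.71 → $8,400.
Rounding difference −$100 on remainder applied to Harbor Nutrition.
Totals: Harbor Nutrition $7,700 + $34,000 = $41,700; Winslow Housing $7,700 + $30,900 = $38,600; Upper Outreach $7,700 + $8,400 = $16,100.

Harbor Nutrition: $41,700; Winslow Housing: $38,600; Upper Outreach: $16,100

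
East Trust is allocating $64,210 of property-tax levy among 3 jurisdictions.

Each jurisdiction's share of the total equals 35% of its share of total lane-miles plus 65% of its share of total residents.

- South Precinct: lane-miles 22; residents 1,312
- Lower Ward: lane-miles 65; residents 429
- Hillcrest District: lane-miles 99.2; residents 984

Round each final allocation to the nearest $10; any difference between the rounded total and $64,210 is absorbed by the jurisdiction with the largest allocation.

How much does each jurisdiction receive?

Lane-miles total 186.2; residents total 2,725.
Combined weights (35% lane-miles + 65% residents): South Precinct 0.3543; Lower Ward 0.2245; Hillcrest District 0.4212.
Proportional shares: South Precinct 22,750.09; Lower Ward 14,415.83; Hillcrest District 27,044.08.
After rounding ($10): South Precinct $22,750; Lower Ward $14,420; Hillcrest District $27,040. Sum = $64,210.
No rounding difference to absorb.

South Precinct: $22,750 | Lower Ward: $14,420 | Hillcrest District: $27,040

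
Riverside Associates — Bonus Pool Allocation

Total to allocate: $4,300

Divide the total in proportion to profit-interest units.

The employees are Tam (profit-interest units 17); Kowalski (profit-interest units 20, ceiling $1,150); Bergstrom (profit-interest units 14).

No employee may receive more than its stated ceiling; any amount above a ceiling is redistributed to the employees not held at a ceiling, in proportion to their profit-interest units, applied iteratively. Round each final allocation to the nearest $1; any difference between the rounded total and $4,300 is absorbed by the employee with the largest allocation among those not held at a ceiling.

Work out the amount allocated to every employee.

Tam: $1,727 · Kowalski: $1,150 · Bergstrom: $1,423

Total profit-interest units = 51.
Pro-rata shares before constraints: Tam 1,433.33; Kowalski 1,686.27; Bergstrom 1,180.39.
Cap binds for Kowalski ($1,150); residual $3,150 reallocated over remaining profit-interest units 31.
Shares after redistribution: Tam 1,727.42 → $1,727; Bergstrom 1,422.58 → $1,423.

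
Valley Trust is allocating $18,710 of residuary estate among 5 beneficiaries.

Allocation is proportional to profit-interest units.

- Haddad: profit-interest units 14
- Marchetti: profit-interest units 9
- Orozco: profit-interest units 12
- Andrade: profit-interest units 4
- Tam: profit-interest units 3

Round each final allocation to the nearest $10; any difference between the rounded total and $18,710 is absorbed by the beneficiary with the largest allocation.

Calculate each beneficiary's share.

Profit-interest units total: 42.
Pro-rata amounts: Haddad 14/42 × $18,710 = 6,236.67; Marchetti 9/42 × $18,710 = 4,009.29; Orozco 12/42 × $18,710 = 5,345.71; Andrade 4/42 × $18,710 = 1,781.90; Tam 3/42 × $18,710 = 1,336.43.
After rounding ($10): Haddad $6,240; Marchetti $4,010; Orozco $5,350; Andrade $1,780; Tam $1,340. Sum = $18,720.
Difference $18,710 − $18,720 = −$10 applied to largest allocation (Haddad): Haddad becomes $6,230.

Haddad: $6,230; Marchetti: $4,010; Orozco: $5,350; Andrade: $1,780; Tam: $1,340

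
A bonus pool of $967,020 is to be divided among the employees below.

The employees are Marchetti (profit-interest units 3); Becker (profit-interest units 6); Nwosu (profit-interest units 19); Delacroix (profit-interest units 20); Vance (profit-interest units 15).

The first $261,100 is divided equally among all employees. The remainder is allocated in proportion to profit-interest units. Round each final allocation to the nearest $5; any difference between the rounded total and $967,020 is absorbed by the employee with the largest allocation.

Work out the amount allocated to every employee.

Marchetti: $85,835; Becker: $119,450; Nwosu: $265,115; Delacroix: $276,325; Vance: $220,295

Equal tier: $261,100 ÷ 5 = $52,220 apiece.
Remainder $705,920 by profit-interest units (total 63): Marchetti 33,615.24 → $33,615; Becker 67,230.48 → $67,230; Nwosu 212,896.51 → $212,895; Delacroix 224,101.59 → $224,100; Vance 168,076.19 → $168,075.
Rounding difference +$5 on remainder applied to Delacroix.
Totals: Marchetti $52,220 + $33,615 = $85,835; Becker $52,220 + $67,230 = $119,450; Nwosu $52,220 + $212,895 = $265,115; Delacroix $52,220 + $224,105 = $276,325; Vance $52,220 + $168,075 = $220,295.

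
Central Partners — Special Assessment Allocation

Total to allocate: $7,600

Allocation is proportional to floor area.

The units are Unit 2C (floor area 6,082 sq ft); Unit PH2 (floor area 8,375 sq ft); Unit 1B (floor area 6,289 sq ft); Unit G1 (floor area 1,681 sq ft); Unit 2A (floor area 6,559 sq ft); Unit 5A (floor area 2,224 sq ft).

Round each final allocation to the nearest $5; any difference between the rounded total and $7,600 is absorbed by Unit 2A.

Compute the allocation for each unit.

Total floor area = 31,210.
Proportional shares: Unit 2C 6,082/31,210 × $7,600 = 1,481.04; Unit PH2 8,375/31,210 × $7,600 = 2,039.41; Unit 1B 6,289/31,210 × $7,600 = 1,531.45; Unit G1 1,681/31,210 × $7,600 = 409.34; Unit 2A 6,559/31,210 × $7,600 = 1,597.19; Unit 5A 2,224/31,210 × $7,600 = 541.57.
Rounded to nearest $5: Unit 2C $1,480; Unit PH2 $2,040; Unit 1B $1,530; Unit G1 $410; Unit 2A $1,595; Unit 5A $540. Sum = $7,595.
Difference $7,600 − $7,595 = +$5 applied to Unit 2A: Unit 2A becomes $1,600.

Unit 2C: $1,480 | Unit PH2: $2,040 | Unit 1B: $1,530 | Unit G1: $410 | Unit 2A: $1,600 | Unit 5A: $540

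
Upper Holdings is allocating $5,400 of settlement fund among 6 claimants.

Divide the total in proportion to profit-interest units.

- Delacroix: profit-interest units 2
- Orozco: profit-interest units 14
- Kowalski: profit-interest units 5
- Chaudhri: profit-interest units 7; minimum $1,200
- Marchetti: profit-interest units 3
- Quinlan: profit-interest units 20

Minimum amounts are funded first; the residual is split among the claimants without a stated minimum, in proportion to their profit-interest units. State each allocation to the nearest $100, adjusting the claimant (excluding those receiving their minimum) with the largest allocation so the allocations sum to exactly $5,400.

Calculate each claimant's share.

Delacroix: $200 · Orozco: $1,300 · Kowalski: $500 · Chaudhri: $1,200 · Marchetti: $300 · Quinlan: $1,900

Fund the minimums — Chaudhri $1,200. Balance $4,200.
Balance split over remaining profit-interest units 44: Delacroix 190.91 → $200; Orozco 1,336.36 → $1,300; Kowalski 477.27 → $500; Marchetti 286.36 → $300; Quinlan 1,909.09 → $1,900.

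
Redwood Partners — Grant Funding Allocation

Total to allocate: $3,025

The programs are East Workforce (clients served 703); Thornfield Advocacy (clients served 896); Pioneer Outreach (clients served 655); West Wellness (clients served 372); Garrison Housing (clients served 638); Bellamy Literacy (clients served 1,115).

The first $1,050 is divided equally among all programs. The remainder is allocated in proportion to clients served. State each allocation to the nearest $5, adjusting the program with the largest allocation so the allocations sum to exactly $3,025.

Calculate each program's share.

First tranche $1,050 split equally: $175 each.
Remainder $1,975 by clients served (total 4,379): East Workforce 317.06 → $315; Thornfield Advocacy 404.11 → $405; Pioneer Outreach 295.42 → $295; West Wellness 167.78 → $170; Garrison Housing 287.75 → $290; Bellamy Literacy 502.88 → $505.
Rounding difference −$5 on remainder applied to Bellamy Literacy.
Totals: East Workforce $175 + $315 = $490; Thornfield Advocacy $175 + $405 = $580; Pioneer Outreach $175 + $295 = $470; West Wellness $175 + $170 = $345; Garrison Housing $175 + $290 = $465; Bellamy Literacy $175 + $500 = $675.

East Workforce: $490 | Thornfield Advocacy: $580 | Pioneer Outreach: $470 | West Wellness: $345 | Garrison Housing: $465 | Bellamy Literacy: $675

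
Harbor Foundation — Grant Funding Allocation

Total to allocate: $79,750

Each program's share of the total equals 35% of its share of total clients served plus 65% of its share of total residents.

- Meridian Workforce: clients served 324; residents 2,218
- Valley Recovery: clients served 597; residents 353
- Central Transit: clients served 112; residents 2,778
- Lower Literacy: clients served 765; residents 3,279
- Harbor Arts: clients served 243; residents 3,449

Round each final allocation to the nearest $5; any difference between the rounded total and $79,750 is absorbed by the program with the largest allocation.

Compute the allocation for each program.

Meridian Workforce: $13,950 | Valley Recovery: $9,680 | Central Transit: $13,455 | Lower Literacy: $24,540 | Harbor Arts: $18,125

Clients served total 2,041; residents total 12,077.
Composite weights (35% clients served + 65% residents): Meridian Workforce 0.1749; Valley Recovery 0.1214; Central Transit 0.1687; Lower Literacy 0.3077; Harbor Arts 0.2273.
Raw shares: Meridian Workforce 13,951.20; Valley Recovery 9,679.67; Central Transit 13,455.57; Lower Literacy 24,536.35; Harbor Arts 18,127.21.
After rounding ($5): Meridian Workforce $13,950; Valley Recovery $9,680; Central Transit $13,455; Lower Literacy $24,535; Harbor Arts $18,125. Sum = $79,745.
Difference $79,750 − $79,745 = +$5 applied to largest allocation (Lower Literacy): Lower Literacy becomes $24,540.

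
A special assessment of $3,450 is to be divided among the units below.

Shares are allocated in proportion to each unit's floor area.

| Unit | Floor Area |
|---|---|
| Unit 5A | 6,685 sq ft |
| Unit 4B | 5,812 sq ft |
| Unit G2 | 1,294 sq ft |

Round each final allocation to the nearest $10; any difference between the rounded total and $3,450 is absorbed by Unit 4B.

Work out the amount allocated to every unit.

Unit 5A: $1,670 · Unit 4B: $1,460 · Unit G2: $320

Sum of floor area: 13,791.
Raw shares: Unit 5A 6,685/13,791 × $3,450 = 1,672.34; Unit 4B 5,812/13,791 × $3,450 = 1,453.95; Unit G2 1,294/13,791 × $3,450 = 323.71.
After rounding ($10): Unit 5A $1,670; Unit 4B $1,450; Unit G2 $320. Sum = $3,440.
Difference $3,450 − $3,440 = +$10 applied to Unit 4B: Unit 4B becomes $1,460.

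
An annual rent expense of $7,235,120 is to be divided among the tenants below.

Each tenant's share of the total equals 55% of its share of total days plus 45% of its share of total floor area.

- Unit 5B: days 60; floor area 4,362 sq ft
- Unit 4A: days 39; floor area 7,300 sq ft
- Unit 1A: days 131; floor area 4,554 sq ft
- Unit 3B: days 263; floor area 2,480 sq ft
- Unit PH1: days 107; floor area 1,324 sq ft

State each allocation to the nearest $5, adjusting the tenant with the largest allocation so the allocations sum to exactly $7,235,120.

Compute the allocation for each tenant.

Unit 5B: $1,107,315 | Unit 4A: $1,445,835 | Unit 1A: $1,609,425 | Unit 3B: $2,147,580 | Unit PH1: $924,965

Totals — days 600, floor area 20,020.
Blended shares (55% days + 45% floor area): Unit 5B 0.1530; Unit 4A 0.1998; Unit 1A 0.2224; Unit 3B 0.2968; Unit PH1 0.1278.
Unrounded shares: Unit 5B 1,107,313.07; Unit 4A 1,445,836.82; Unit 1A 1,609,423.29; Unit 3B 2,147,583.23; Unit PH1 924,963.59.
After rounding ($5): Unit 5B $1,107,315; Unit 4A $1,445,835; Unit 1A $1,609,425; Unit 3B $2,147,585; Unit PH1 $924,965. Sum = $7,235,125.
Difference $7,235,120 − $7,235,125 = −$5 applied to largest allocation (Unit 3B): Unit 3B becomes $2,147,580.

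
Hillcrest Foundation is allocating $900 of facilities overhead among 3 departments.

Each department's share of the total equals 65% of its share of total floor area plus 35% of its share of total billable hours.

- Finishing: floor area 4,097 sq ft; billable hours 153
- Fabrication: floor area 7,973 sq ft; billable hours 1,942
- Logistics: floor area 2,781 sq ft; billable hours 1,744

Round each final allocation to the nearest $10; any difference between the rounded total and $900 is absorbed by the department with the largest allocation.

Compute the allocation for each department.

Floor area total 14,851; billable hours total 3,839.
Blended shares (65% floor area + 35% billable hours): Finishing 0.1933; Fabrication 0.5260; Logistics 0.2807.
Unrounded shares: Finishing 173.94; Fabrication 473.41; Logistics 252.65.
After rounding ($10): Finishing $170; Fabrication $470; Logistics $250. Sum = $890.
Difference $900 − $890 = +$10 applied to largest allocation (Fabrication): Fabrication becomes $480.

Finishing: $170; Fabrication: $480; Logistics: $250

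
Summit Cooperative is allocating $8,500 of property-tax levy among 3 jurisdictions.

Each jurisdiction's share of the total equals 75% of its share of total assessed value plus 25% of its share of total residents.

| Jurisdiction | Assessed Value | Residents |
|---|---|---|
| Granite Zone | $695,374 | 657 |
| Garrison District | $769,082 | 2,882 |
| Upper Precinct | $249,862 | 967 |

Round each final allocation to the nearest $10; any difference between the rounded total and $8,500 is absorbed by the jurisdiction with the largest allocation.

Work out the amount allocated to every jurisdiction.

Granite Zone: $2,900 | Garrison District: $4,210 | Upper Precinct: $1,390

Totals — assessed value 1,714,318, residents 4,506.
Composite weights (75% assessed value + 25% residents): Granite Zone 0.3407; Garrison District 0.4964; Upper Precinct 0.1630.
Proportional shares: Granite Zone 2,895.71; Garrison District 4,219.10; Upper Precinct 1,385.19.
Rounded to nearest $10: Granite Zone $2,900; Garrison District $4,220; Upper Precinct $1,390. Sum = $8,510.
Difference $8,500 − $8,510 = −$10 applied to largest allocation (Garrison District): Garrison District becomes $4,210.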